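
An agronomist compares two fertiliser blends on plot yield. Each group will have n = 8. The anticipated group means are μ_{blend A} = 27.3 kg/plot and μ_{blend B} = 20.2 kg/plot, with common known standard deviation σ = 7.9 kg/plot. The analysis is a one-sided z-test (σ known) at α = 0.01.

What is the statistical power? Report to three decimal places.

Standardized effect: d = |μ_{blend A} − μ_{blend B}| / σ = |27.3 − 20.2| / 7.9 = 0.8987
Noncentrality parameter: δ = d·√(n/2) = 0.8987 × √(8/2) = 1.7975
One-sided α = 0.01 → critical value z_{0.01} = 2.326.
Power = Φ(δ − 2.326) = Φ(-0.529) = 0.2984.

Power ≈ 0.298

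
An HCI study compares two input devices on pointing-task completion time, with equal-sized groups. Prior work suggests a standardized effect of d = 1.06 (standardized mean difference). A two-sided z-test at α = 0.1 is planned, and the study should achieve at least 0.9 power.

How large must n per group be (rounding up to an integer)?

n = 16 per group

For power 0.9 need Φ(δ − z_{0.05}) = 0.9, so δ = z_{0.05} + z_{0.10} = 1.645 + 1.282 = 2.926.
(For δ > 0 the lower-tail rejection region contributes negligibly to power, so the one-term inversion is standard.)
δ = d·√(n/2) ⇒ n = 2(δ/d)² = 2 × (2.926 / 1.06)² = 15.24.
Round up to the next whole unit.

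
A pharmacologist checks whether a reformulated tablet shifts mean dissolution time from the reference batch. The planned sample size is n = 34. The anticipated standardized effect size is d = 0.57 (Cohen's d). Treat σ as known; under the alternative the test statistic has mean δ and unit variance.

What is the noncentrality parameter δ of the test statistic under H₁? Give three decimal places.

δ = d·√n = 0.57 × √34 = 3.3236

δ ≈ 3.324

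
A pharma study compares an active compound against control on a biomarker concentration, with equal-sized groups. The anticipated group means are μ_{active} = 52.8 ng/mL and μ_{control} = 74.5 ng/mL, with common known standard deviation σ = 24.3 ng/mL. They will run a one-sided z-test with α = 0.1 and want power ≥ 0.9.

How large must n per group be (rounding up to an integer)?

Standardized effect: d = |μ_{active} − μ_{control}| / σ = |52.8 − 74.5| / 24.3 = 0.8930
For power 0.9 need Φ(δ − z_{0.1}) = 0.9, so δ = z_{0.1} + z_{0.10} = 1.282 + 1.282 = 2.563.
δ = d·√(n/2) ⇒ n = 2(δ/d)² = 2 × (2.563 / 0.8930)² = 16.48.
Round up to the next whole unit.

n = 17 per group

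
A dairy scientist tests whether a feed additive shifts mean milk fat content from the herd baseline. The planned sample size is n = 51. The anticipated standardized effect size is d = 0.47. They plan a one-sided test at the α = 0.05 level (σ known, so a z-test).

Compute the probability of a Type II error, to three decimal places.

Noncentrality parameter: δ = d·√n = 0.47 × √51 = 3.3565
One-sided α = 0.05 → critical value z_{0.05} = 1.645.
Power = P(Z > 1.645 − δ) = Φ(1.712) = 0.9565.
Type II error: β = 1 − power = 1 − 0.9565 = 0.0435.

β ≈ 0.043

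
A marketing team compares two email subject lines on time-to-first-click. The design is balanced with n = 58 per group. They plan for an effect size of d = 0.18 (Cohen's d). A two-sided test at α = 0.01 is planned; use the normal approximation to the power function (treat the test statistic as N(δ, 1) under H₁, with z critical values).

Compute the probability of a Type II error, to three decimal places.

β ≈ 0.946

Noncentrality parameter: δ = d·√(n/2) = 0.18 × √(58/2) = 0.9693
Critical value for a two-sided test at α = 0.01: z_{α/2} = 2.576.
Power = Φ(δ − 2.576) + Φ(−δ − 2.576) = Φ(-1.606) + Φ(-3.545) = 0.0541 + 0.0002 = 0.0543.
Type II error: β = 1 − power = 1 − 0.0543 = 0.9457.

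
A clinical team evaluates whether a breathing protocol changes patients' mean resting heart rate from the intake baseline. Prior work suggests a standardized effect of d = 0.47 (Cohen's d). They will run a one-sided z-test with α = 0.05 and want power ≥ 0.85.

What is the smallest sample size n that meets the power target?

For power 0.85 need Φ(δ − z_{0.05}) = 0.85, so δ = z_{0.05} + z_{0.15} = 1.645 + 1.036 = 2.681.
δ = d·√n ⇒ n = (δ/d)² = (2.681 / 0.47)² = 32.55.
Round up to the next whole unit.

n = 33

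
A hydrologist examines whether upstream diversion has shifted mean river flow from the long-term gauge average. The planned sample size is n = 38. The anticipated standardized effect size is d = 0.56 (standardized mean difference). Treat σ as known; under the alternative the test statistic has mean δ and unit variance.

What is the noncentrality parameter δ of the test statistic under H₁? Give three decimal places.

δ ≈ 3.452

The noncentrality parameter scales effect size by the design's sample-size factor: δ = d·√n = 0.56 × √38 = 3.4521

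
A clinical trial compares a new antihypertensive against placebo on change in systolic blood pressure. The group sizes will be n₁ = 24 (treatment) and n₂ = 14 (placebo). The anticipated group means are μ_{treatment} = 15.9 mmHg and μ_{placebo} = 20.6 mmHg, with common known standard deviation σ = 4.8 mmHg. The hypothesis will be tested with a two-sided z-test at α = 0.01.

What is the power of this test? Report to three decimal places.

Power ≈ 0.631

Standardized effect: d = |μ_{treatment} − μ_{placebo}| / σ = |15.9 − 20.6| / 4.8 = 0.9792
Noncentrality parameter: δ = d / √(1/n₁ + 1/n₂) = 0.9792 / √(1/24 + 1/14) = 2.9116
Two-sided α = 0.01 → critical value z_{0.005} = 2.576.
Power = Φ(δ − 2.576) + Φ(−δ − 2.576) = Φ(0.336) + Φ(-5.487) = 0.6315 + 0.0000 = 0.6315.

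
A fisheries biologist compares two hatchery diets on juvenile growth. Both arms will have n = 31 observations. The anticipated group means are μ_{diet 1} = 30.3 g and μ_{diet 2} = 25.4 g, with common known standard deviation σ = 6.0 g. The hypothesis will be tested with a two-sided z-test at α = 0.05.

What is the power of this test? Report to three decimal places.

Power ≈ 0.895

Standardized effect: d = |μ_{diet 1} − μ_{diet 2}| / σ = |30.3 − 25.4| / 6.0 = 0.8167
Noncentrality parameter: λ = d·√(n/2) = 0.8167 × √(31/2) = 3.2152
Two-sided α = 0.05 → critical value z_{0.025} = 1.960.
Power = Φ(λ − 1.960) + Φ(−λ − 1.960) = Φ(1.255) + Φ(-5.175) = 0.8953 + 0.0000 = 0.8953.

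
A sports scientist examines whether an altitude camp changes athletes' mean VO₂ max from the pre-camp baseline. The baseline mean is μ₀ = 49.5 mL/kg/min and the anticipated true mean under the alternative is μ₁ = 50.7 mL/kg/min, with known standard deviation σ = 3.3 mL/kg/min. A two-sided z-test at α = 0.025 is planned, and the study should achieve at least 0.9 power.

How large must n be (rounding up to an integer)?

Standardized effect: d = |μ₁ − μ₀| / σ = |50.7 − 49.5| / 3.3 = 0.3636
Set Φ(δ − 2.241) = 0.9; then δ − 2.241 = Φ⁻¹(0.9) = 1.282, giving δ = 3.523.
(The Φ(−δ − z_{α/2}) term is vanishingly small for δ > 0 and is dropped in the standard sample-size formula.)
δ = d·√n ⇒ n = (δ/d)² = (3.523 / 0.3636)² = 93.86.
Round up to the next whole unit.

n = 94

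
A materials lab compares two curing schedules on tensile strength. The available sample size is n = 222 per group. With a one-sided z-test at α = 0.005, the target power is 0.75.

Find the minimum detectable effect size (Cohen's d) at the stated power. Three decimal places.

d ≈ 0.309

Required noncentrality: δ = z_{0.005} + z_{0.25} = 2.576 + 0.674 = 3.250.
δ = d·√(n/2) ⇒ d = δ/√(n/2) = 3.250/√(222/2) = 0.3085.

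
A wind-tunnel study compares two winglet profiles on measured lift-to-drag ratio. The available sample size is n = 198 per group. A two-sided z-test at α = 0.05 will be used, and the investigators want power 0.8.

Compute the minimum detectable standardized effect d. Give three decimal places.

d ≈ 0.282

Need Φ(δ − 1.960) = 0.8, so δ = 1.960 + 0.842 = 2.802.
(The second rejection-region term Φ(−δ − z_{α/2}) is negligible and dropped.)
δ = d·√(n/2) ⇒ d = δ/√(n/2) = 2.802/√(198/2) = 0.2816.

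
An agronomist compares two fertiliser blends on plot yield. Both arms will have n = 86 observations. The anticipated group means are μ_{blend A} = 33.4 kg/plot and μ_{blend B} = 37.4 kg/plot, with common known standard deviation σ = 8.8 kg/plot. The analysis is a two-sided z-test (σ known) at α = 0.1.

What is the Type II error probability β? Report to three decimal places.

β ≈ 0.091

Standardized effect: d = |μ_{blend A} − μ_{blend B}| / σ = |33.4 − 37.4| / 8.8 = 0.4545
Noncentrality parameter: δ = d·√(n/2) = 0.4545 × √(86/2) = 2.9807
Critical value for a two-sided test at α = 0.1: z_{α/2} = 1.645.
Power = Φ(δ − 1.645) + Φ(−δ − 1.645) = Φ(1.336) + Φ(-4.626) = 0.9092 + 0.0000 = 0.9092.
Type II error: β = 1 − power = 1 − 0.9092 = 0.0908.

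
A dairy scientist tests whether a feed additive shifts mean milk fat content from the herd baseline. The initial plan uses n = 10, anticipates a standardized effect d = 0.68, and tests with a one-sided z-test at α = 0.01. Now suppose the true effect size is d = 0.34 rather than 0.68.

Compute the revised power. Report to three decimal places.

With d = 0.34: δ = d·√n = 0.34 × √10 = 1.0752. Critical value z_{0.01} = 2.326.
Revised power = Φ(δ − 2.326) = Φ(-1.251) = 0.1054.

Power ≈ 0.105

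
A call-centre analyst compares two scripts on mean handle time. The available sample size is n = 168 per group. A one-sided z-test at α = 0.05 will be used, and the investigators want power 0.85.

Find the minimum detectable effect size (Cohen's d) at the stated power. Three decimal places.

Required noncentrality: δ = z_{0.05} + z_{0.15} = 1.645 + 1.036 = 2.681.
δ = d·√(n/2) ⇒ d = δ/√(n/2) = 2.681/√(168/2) = 0.2926.

d ≈ 0.293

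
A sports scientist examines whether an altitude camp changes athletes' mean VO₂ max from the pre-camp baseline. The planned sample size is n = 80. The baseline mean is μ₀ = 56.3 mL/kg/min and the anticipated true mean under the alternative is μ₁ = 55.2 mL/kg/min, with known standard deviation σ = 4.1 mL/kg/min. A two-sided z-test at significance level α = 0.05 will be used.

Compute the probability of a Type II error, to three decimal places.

Standardized effect: d = |μ₁ − μ₀| / σ = |55.2 − 56.3| / 4.1 = 0.2683
Noncentrality parameter: δ = d·√n = 0.2683 × √80 = 2.3997
Two-sided α = 0.05 → critical value z_{0.025} = 1.960.
Power = Φ(δ − 1.960) + Φ(−δ − 1.960) = Φ(0.440) + Φ(-4.360) = 0.6699 + 0.0000 = 0.6699.
Type II error: β = 1 − power = 1 − 0.6699 = 0.3301.

β ≈ 0.330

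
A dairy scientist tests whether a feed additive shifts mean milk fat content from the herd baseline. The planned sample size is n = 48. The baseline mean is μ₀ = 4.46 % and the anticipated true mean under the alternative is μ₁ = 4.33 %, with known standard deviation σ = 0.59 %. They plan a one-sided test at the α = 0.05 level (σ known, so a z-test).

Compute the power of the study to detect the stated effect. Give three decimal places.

Power ≈ 0.453

Standardized effect: d = |μ₁ − μ₀| / σ = |4.33 − 4.46| / 0.59 = 0.2203
Noncentrality parameter: δ = d·√n = 0.2203 × √48 = 1.5266
Critical value for a one-sided test at α = 0.05: z_α = 1.645.
Power = Φ(δ − 1.645) = Φ(-0.118) = 0.4529.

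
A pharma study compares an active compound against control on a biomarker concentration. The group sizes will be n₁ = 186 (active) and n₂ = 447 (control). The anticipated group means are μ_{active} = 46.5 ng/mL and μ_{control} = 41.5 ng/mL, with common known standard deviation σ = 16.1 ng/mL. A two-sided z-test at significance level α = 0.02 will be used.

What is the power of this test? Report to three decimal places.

Standardized effect: d = |μ_{active} − μ_{control}| / σ = |46.5 − 41.5| / 16.1 = 0.3106
Noncentrality parameter: δ = d / √(1/n₁ + 1/n₂) = 0.3106 / √(1/186 + 1/447) = 3.5592
Two-sided α = 0.02 → critical value z_{0.01} = 2.326.
Power = Φ(δ − 2.326) + Φ(−δ − 2.326) = Φ(1.233) + Φ(-5.886) = 0.8912 + 0.0000 = 0.8912.

Power ≈ 0.891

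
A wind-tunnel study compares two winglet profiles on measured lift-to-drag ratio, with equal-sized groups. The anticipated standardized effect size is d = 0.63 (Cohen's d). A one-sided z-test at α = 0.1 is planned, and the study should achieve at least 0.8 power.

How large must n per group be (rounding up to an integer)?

Set Φ(δ − 1.282) = 0.8; then δ − 1.282 = Φ⁻¹(0.8) = 0.842, giving δ = 2.123.
δ = d·√(n/2) ⇒ n = 2(δ/d)² = 2 × (2.123 / 0.63)² = 22.72.
Round up to the next whole unit.

n = 23 per group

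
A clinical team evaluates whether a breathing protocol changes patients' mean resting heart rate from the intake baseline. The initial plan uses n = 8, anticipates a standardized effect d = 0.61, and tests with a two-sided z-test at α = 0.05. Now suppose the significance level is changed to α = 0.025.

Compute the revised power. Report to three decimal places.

δ = d·√n = 0.61 × √8 = 1.7253 (unchanged). New critical value: z_{0.0125} = 2.241.
Revised power = Φ(δ − 2.241) + Φ(−δ − 2.241) = Φ(-0.516) + Φ(-3.967) = 0.3029 + 0.0000 = 0.3029.

Power ≈ 0.303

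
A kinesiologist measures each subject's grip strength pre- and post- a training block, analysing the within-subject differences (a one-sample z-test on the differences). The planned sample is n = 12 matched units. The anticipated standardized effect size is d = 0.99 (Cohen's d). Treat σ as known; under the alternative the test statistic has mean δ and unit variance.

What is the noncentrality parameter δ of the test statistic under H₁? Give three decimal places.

δ = d·√n = 0.99 × √12 = 3.4295

δ ≈ 3.429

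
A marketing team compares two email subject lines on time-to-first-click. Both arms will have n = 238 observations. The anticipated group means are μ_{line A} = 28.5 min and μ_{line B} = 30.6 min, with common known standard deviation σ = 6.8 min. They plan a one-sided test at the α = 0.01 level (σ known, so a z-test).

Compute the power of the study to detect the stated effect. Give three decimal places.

Standardized effect: d = |μ_{line A} − μ_{line B}| / σ = |28.5 − 30.6| / 6.8 = 0.3088
Noncentrality parameter: λ = d·√(n/2) = 0.3088 × √(238/2) = 3.3689
One-sided α = 0.01 → critical value z_{0.01} = 2.326.
Power = P(Z > 2.326 − λ) = Φ(1.043) = 0.8514.

Power ≈ 0.851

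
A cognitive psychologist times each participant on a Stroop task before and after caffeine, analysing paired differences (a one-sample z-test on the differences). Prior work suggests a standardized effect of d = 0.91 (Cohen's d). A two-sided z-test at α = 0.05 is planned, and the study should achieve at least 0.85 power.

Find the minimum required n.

Set Φ(δ − 1.960) = 0.85; then δ − 1.960 = Φ⁻¹(0.85) = 1.036, giving δ = 2.996.
(The Φ(−δ − z_{α/2}) term is vanishingly small for δ > 0 and is dropped in the standard sample-size formula.)
δ = d·√n ⇒ n = (δ/d)² = (2.996 / 0.91)² = 10.84.
Rounding up, n = 11.

n = 11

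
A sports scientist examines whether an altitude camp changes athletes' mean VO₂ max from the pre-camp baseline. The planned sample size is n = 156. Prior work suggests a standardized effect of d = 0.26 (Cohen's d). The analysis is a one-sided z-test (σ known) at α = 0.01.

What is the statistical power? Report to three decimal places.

Power ≈ 0.821

Noncentrality parameter: δ = d·√n = 0.26 × √156 = 3.2474
Critical value for a one-sided test at α = 0.01: z_α = 2.326.
Power = P(Z > 2.326 − δ) = Φ(0.921) = 0.8215.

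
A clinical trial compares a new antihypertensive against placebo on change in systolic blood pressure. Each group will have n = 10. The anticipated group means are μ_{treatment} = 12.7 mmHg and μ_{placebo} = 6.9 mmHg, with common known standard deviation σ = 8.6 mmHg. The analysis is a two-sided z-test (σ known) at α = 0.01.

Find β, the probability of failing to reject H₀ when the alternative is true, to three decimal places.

β ≈ 0.857

Standardized effect: d = |μ_{treatment} − μ_{placebo}| / σ = |12.7 − 6.9| / 8.6 = 0.6744
Noncentrality parameter: δ = d·√(n/2) = 0.6744 × √(10/2) = 1.5080
Critical value for a two-sided test at α = 0.01: z_{α/2} = 2.576.
Power = Φ(δ − 2.576) + Φ(−δ − 2.576) = Φ(-1.068) + Φ(-4.084) = 0.1428 + 0.0000 = 0.1428.
Type II error: β = 1 − power = 1 − 0.1428 = 0.8572.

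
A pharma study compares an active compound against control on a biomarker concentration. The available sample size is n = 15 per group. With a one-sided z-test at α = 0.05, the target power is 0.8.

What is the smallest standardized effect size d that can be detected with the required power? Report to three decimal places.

d ≈ 0.908

Need Φ(δ − 1.645) = 0.8, so δ = 1.645 + 0.842 = 2.486.
δ = d·√(n/2) ⇒ d = δ/√(n/2) = 2.486/√(15/2) = 0.9079.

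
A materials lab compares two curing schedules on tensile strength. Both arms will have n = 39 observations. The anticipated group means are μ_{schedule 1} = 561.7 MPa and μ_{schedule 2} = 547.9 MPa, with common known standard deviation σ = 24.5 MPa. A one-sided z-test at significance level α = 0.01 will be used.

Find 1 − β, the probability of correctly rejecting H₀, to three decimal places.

Power ≈ 0.564

Standardized effect: d = |μ_{schedule 1} − μ_{schedule 2}| / σ = |561.7 − 547.9| / 24.5 = 0.5633
Noncentrality parameter: δ = d·√(n/2) = 0.5633 × √(39/2) = 2.4873
One-sided α = 0.01 → critical value z_{0.01} = 2.326.
Power = Φ(δ − 2.326) = Φ(0.161) = 0.5639.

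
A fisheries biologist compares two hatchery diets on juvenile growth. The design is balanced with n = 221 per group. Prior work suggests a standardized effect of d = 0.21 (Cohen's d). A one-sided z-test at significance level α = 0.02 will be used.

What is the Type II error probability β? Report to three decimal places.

Noncentrality parameter: δ = d·√(n/2) = 0.21 × √(221/2) = 2.2075
One-sided α = 0.02 → critical value z_{0.02} = 2.054.
Power = Φ(δ − 2.054) = Φ(0.154) = 0.5611.
Type II error: β = 1 − power = 1 − 0.5611 = 0.4389.

β ≈ 0.439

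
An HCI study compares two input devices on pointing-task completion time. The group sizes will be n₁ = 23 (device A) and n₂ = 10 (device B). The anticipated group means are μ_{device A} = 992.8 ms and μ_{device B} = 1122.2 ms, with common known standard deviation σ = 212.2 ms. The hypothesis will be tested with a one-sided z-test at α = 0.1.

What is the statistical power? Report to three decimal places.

Standardized effect: d = |μ_{device A} − μ_{device B}| / σ = |992.8 − 1122.2| / 212.2 = 0.6098
Noncentrality parameter: δ = d / √(1/n₁ + 1/n₂) = 0.6098 / √(1/23 + 1/10) = 1.6099
One-sided α = 0.1 → critical value z_{0.1} = 1.282.
Power = P(Z > 1.282 − δ) = Φ(0.328) = 0.6287.

Power ≈ 0.629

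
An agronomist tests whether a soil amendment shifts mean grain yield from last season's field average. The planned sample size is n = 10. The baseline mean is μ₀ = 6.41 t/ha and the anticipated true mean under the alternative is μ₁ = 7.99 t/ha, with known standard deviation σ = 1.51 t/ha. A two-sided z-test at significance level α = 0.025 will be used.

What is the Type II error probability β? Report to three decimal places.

β ≈ 0.143

Standardized effect: d = |μ₁ − μ₀| / σ = |7.99 − 6.41| / 1.51 = 1.0464
Noncentrality parameter: δ = d·√n = 1.0464 × √10 = 3.3089
Critical value for a two-sided test at α = 0.025: z_{α/2} = 2.241.
Power = Φ(δ − 2.241) + Φ(−δ − 2.241) = Φ(1.067) + Φ(-5.550) = 0.8571 + 0.0000 = 0.8571.
Type II error: β = 1 − power = 1 − 0.8571 = 0.1429.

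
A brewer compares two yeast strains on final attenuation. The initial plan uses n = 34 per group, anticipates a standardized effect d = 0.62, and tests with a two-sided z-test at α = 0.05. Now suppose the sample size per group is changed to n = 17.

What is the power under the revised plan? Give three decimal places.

With n = 17 per group: δ = d·√(n/2) = 0.62 × √(17/2) = 1.8076. Critical value z_{0.025} = 1.960.
Revised power = Φ(δ − 1.960) + Φ(−δ − 1.960) = Φ(-0.152) + Φ(-3.768) = 0.4394 + 0.0001 = 0.4395.

Power ≈ 0.440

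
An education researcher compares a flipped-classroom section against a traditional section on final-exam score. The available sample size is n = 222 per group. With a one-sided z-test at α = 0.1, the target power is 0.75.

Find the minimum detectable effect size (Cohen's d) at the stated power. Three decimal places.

d ≈ 0.186

Need Φ(δ − 1.282) = 0.75, so δ = 1.282 + 0.674 = 1.956.
δ = d·√(n/2) ⇒ d = δ/√(n/2) = 1.956/√(222/2) = 0.1857.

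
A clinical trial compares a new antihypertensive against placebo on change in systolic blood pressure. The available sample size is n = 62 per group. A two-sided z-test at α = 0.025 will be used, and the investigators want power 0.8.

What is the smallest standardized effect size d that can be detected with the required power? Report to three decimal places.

Need Φ(δ − 2.241) = 0.8, so δ = 2.241 + 0.842 = 3.083.
(Lower-tail contribution to power is negligible for δ > 0.)
δ = d·√(n/2) ⇒ d = δ/√(n/2) = 3.083/√(62/2) = 0.5537.

d ≈ 0.554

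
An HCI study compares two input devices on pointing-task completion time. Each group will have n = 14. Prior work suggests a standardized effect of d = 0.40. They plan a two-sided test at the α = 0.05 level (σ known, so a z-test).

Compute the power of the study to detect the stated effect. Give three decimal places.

Noncentrality parameter: δ = d·√(n/2) = 0.40 × √(14/2) = 1.0583
Critical value for a two-sided test at α = 0.05: z_{α/2} = 1.960.
Power = Φ(δ − 1.960) + Φ(−δ − 1.960) = Φ(-0.902) + Φ(-3.018) = 0.1836 + 0.0013 = 0.1849.

Power ≈ 0.185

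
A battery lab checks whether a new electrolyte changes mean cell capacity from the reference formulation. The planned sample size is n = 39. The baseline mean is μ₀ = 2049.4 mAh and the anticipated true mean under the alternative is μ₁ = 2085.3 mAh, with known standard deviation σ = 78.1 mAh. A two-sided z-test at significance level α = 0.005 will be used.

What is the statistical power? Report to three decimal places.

Power ≈ 0.525

Standardized effect: d = |μ₁ − μ₀| / σ = |2085.3 − 2049.4| / 78.1 = 0.4597
Noncentrality parameter: δ = d·√n = 0.4597 × √39 = 2.8706
Critical value for a two-sided test at α = 0.005: z_{α/2} = 2.807.
Power = Φ(δ − 2.807) + Φ(−δ − 2.807) = Φ(0.064) + Φ(-5.678) = 0.5254 + 0.0000 = 0.5254.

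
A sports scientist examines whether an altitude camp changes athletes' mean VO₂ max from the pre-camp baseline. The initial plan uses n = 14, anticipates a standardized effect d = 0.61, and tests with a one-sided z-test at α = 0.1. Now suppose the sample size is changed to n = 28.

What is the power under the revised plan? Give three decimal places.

Power ≈ 0.974

With n = 28: δ = d·√n = 0.61 × √28 = 3.2278. Critical value z_{0.1} = 1.282.
Revised power = Φ(δ − 1.282) = Φ(1.946) = 0.9742.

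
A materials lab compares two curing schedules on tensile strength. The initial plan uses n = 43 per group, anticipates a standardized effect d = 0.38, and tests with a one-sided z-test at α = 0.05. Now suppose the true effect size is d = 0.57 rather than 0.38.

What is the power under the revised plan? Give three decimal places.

Power ≈ 0.841

With d = 0.57: δ = d·√(n/2) = 0.57 × √(43/2) = 2.6430. Critical value z_{0.05} = 1.645.
Revised power = P(Z > 1.645 − δ) = Φ(0.998) = 0.8409.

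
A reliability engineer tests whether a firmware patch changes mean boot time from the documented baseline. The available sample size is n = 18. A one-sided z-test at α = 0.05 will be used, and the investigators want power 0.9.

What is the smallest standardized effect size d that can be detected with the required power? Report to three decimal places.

Required noncentrality: δ = z_{0.05} + z_{0.10} = 1.645 + 1.282 = 2.926.
δ = d·√n ⇒ d = δ/√n = 2.926/√18 = 0.6898.

d ≈ 0.690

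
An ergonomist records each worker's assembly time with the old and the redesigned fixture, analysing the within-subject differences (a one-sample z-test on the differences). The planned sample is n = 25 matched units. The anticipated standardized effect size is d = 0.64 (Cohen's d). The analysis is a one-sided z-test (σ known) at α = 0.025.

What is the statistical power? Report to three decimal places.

Noncentrality parameter: δ = d·√n = 0.64 × √25 = 3.2000
One-sided α = 0.025 → critical value z_{0.025} = 1.960.
Power = Φ(δ − 1.960) = Φ(1.240) = 0.8925.

Power ≈ 0.893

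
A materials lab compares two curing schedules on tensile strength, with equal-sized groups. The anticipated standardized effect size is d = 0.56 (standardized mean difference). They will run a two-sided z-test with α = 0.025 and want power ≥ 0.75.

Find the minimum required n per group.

n = 55 per group

For power 0.75 need Φ(δ − z_{0.0125}) = 0.75, so δ = z_{0.0125} + z_{0.25} = 2.241 + 0.674 = 2.916.
(For δ > 0 the lower-tail rejection region contributes negligibly to power, so the one-term inversion is standard.)
δ = d·√(n/2) ⇒ n = 2(δ/d)² = 2 × (2.916 / 0.56)² = 54.22.
Rounding up, n = 55 per group.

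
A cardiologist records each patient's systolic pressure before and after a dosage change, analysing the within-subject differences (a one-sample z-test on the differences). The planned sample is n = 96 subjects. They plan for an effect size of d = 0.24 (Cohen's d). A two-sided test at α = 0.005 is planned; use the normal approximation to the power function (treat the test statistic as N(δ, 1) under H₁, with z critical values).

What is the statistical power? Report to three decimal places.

Noncentrality parameter: δ = d·√n = 0.24 × √96 = 2.3515
Critical value for a two-sided test at α = 0.005: z_{α/2} = 2.807.
Power = Φ(δ − 2.807) + Φ(−δ − 2.807) = Φ(-0.456) + Φ(-5.159) = 0.3244 + 0.0000 = 0.3244.

Power ≈ 0.324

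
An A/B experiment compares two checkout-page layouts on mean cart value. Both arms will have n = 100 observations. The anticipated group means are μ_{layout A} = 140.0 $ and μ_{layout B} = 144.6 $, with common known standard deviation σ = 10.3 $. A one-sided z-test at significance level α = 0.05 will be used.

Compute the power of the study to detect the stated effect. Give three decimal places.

Standardized effect: d = |μ_{layout A} − μ_{layout B}| / σ = |140.0 − 144.6| / 10.3 = 0.4466
Noncentrality parameter: δ = d·√(n/2) = 0.4466 × √(100/2) = 3.1580
One-sided α = 0.05 → critical value z_{0.05} = 1.645.
Power = P(Z > 1.645 − δ) = Φ(1.513) = 0.9349.

Power ≈ 0.935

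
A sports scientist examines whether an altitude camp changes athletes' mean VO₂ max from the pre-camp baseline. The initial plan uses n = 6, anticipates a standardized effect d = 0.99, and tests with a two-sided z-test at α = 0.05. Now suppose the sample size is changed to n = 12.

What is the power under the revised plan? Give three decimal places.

With n = 12: δ = d·√n = 0.99 × √12 = 3.4295. Critical value z_{0.025} = 1.960.
Revised power = Φ(δ − 1.960) + Φ(−δ − 1.960) = Φ(1.469) + Φ(-5.389) = 0.9292 + 0.0000 = 0.9292.

Power ≈ 0.929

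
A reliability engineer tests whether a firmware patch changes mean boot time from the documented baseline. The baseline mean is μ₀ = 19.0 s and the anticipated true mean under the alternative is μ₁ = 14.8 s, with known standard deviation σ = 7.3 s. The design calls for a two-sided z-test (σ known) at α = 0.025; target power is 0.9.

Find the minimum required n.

n = 38

Standardized effect: d = |μ₁ − μ₀| / σ = |14.8 − 19.0| / 7.3 = 0.5753
Set Φ(δ − 2.241) = 0.9; then δ − 2.241 = Φ⁻¹(0.9) = 1.282, giving δ = 3.523.
(The Φ(−δ − z_{α/2}) term is vanishingly small for δ > 0 and is dropped in the standard sample-size formula.)
δ = d·√n ⇒ n = (δ/d)² = (3.523 / 0.5753)² = 37.49.
Rounding up, n = 38.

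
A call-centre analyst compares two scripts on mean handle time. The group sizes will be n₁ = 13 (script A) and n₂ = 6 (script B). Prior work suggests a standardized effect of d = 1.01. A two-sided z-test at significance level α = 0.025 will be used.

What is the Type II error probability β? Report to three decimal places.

Noncentrality parameter: δ = d / √(1/n₁ + 1/n₂) = 1.01 / √(1/13 + 1/6) = 2.0464
Two-sided α = 0.025 → critical value z_{0.0125} = 2.241.
Power = Φ(δ − 2.241) + Φ(−δ − 2.241) = Φ(-0.195) + Φ(-4.288) = 0.4227 + 0.0000 = 0.4227.
Type II error: β = 1 − power = 1 − 0.4227 = 0.5773.

β ≈ 0.577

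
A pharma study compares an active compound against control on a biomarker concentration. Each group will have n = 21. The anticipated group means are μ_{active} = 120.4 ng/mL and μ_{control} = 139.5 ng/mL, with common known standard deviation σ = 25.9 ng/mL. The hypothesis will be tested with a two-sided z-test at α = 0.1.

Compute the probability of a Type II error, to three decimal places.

Standardized effect: d = |μ_{active} − μ_{control}| / σ = |120.4 − 139.5| / 25.9 = 0.7375
Noncentrality parameter: δ = d·√(n/2) = 0.7375 × √(21/2) = 2.3896
Critical value for a two-sided test at α = 0.1: z_{α/2} = 1.645.
Power = Φ(δ − 1.645) + Φ(−δ − 1.645) = Φ(0.745) + Φ(-4.034) = 0.7718 + 0.0000 = 0.7718.
Type II error: β = 1 − power = 1 − 0.7718 = 0.2282.

β ≈ 0.228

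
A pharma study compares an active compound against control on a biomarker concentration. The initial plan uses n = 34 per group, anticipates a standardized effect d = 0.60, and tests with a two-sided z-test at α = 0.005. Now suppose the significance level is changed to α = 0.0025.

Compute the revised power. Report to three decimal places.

Power ≈ 0.291

δ = d·√(n/2) = 0.60 × √(34/2) = 2.4739 (unchanged). New critical value: z_{0.0013} = 3.023.
Revised power = Φ(δ − 3.023) + Φ(−δ − 3.023) = Φ(-0.549) + Φ(-5.497) = 0.2913 + 0.0000 = 0.2913.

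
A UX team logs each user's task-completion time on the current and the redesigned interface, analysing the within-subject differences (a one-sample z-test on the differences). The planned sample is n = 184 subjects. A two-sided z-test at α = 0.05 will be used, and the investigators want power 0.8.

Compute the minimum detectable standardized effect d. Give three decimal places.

Need Φ(δ − 1.960) = 0.8, so δ = 1.960 + 0.842 = 2.802.
(The second rejection-region term Φ(−δ − z_{α/2}) is negligible and dropped.)
δ = d·√n ⇒ d = δ/√n = 2.802/√184 = 0.2065.

d ≈ 0.207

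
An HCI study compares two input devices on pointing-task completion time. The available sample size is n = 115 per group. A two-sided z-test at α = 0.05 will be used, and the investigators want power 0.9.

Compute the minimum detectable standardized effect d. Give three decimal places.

Need Φ(δ − 1.960) = 0.9, so δ = 1.960 + 1.282 = 3.242.
(Lower-tail contribution to power is negligible for δ > 0.)
δ = d·√(n/2) ⇒ d = δ/√(n/2) = 3.242/√(115/2) = 0.4275.

d ≈ 0.427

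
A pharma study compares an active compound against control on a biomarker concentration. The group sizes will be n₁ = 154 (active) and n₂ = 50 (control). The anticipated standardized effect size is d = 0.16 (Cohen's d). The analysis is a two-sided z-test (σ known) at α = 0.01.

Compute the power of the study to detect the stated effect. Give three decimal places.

Noncentrality parameter: δ = d / √(1/n₁ + 1/n₂) = 0.16 / √(1/154 + 1/50) = 0.9830
Critical value for a two-sided test at α = 0.01: z_{α/2} = 2.576.
Power = Φ(δ − 2.576) + Φ(−δ − 2.576) = Φ(-1.593) + Φ(-3.559) = 0.0556 + 0.0002 = 0.0558.

Power ≈ 0.056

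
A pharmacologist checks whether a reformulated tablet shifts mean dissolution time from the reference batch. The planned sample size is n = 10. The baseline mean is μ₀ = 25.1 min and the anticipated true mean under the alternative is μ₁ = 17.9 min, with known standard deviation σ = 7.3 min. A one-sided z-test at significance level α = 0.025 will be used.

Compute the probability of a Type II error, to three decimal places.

β ≈ 0.123

Standardized effect: d = |μ₁ − μ₀| / σ = |17.9 − 25.1| / 7.3 = 0.9863
Noncentrality parameter: δ = d·√n = 0.9863 × √10 = 3.1190
Critical value for a one-sided test at α = 0.025: z_α = 1.960.
Power = P(Z > 1.960 − δ) = Φ(1.159) = 0.8768.
Type II error: β = 1 − power = 1 − 0.8768 = 0.1232.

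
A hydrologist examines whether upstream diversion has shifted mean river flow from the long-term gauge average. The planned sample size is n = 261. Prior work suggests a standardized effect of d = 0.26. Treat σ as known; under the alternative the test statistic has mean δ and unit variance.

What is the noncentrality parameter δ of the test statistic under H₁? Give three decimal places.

δ ≈ 4.200

The noncentrality parameter scales effect size by the design's sample-size factor: δ = d·√n = 0.26 × √261 = 4.2004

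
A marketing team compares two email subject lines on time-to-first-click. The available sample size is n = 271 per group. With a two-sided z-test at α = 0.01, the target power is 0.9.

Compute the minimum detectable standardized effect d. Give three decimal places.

Need Φ(δ − 2.576) = 0.9, so δ = 2.576 + 1.282 = 3.857.
(The second rejection-region term Φ(−δ − z_{α/2}) is negligible and dropped.)
δ = d·√(n/2) ⇒ d = δ/√(n/2) = 3.857/√(271/2) = 0.3314.

d ≈ 0.331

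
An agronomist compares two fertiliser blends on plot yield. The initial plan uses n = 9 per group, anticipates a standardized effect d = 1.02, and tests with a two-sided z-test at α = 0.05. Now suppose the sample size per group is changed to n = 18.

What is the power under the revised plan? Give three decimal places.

Power ≈ 0.864

With n = 18 per group: δ = d·√(n/2) = 1.02 × √(18/2) = 3.0600. Critical value z_{0.025} = 1.960.
Revised power = Φ(δ − 1.960) + Φ(−δ − 1.960) = Φ(1.100) + Φ(-5.020) = 0.8643 + 0.0000 = 0.8643.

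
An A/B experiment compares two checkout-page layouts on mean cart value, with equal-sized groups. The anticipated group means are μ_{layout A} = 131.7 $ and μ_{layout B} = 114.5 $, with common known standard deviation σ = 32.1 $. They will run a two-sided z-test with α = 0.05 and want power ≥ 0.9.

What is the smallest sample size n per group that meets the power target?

n = 74 per group

Standardized effect: d = |μ_{layout A} − μ_{layout B}| / σ = |131.7 − 114.5| / 32.1 = 0.5358
Set Φ(δ − 1.960) = 0.9; then δ − 1.960 = Φ⁻¹(0.9) = 1.282, giving δ = 3.242.
(For δ > 0 the lower-tail rejection region contributes negligibly to power, so the one-term inversion is standard.)
δ = d·√(n/2) ⇒ n = 2(δ/d)² = 2 × (3.242 / 0.5358)² = 73.19.
Round up to the next whole unit.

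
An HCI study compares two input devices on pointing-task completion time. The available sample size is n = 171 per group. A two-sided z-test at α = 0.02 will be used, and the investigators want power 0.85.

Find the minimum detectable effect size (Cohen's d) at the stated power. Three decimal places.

d ≈ 0.364

Required noncentrality: δ = z_{0.01} + z_{0.15} = 2.326 + 1.036 = 3.363.
(The second rejection-region term Φ(−δ − z_{α/2}) is negligible and dropped.)
δ = d·√(n/2) ⇒ d = δ/√(n/2) = 3.363/√(171/2) = 0.3637.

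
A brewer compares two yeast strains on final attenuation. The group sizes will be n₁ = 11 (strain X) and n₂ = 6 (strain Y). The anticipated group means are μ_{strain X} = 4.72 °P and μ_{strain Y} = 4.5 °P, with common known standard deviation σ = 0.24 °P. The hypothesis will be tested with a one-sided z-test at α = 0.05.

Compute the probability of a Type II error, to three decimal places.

Standardized effect: d = |μ_{strain X} − μ_{strain Y}| / σ = |4.72 − 4.5| / 0.24 = 0.9167
Noncentrality parameter: δ = d / √(1/n₁ + 1/n₂) = 0.9167 / √(1/11 + 1/6) = 1.8062
Critical value for a one-sided test at α = 0.05: z_α = 1.645.
Power = Φ(δ − 1.645) = Φ(0.161) = 0.5641.
Type II error: β = 1 − power = 1 − 0.5641 = 0.4359.

β ≈ 0.436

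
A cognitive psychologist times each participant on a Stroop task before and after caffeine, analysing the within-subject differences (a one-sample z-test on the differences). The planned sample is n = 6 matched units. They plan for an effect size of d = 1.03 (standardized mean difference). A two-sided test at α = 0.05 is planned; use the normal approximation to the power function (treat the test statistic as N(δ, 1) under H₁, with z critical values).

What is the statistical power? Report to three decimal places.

Power ≈ 0.713

Noncentrality parameter: δ = d·√n = 1.03 × √6 = 2.5230
Two-sided α = 0.05 → critical value z_{0.025} = 1.960.
Power = Φ(δ − 1.960) + Φ(−δ − 1.960) = Φ(0.563) + Φ(-4.483) = 0.7133 + 0.0000 = 0.7133.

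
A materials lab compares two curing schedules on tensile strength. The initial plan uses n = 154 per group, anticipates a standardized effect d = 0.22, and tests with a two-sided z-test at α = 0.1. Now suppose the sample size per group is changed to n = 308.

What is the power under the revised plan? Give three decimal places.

With n = 308 per group: δ = d·√(n/2) = 0.22 × √(308/2) = 2.7301. Critical value z_{0.05} = 1.645.
Revised power = Φ(δ − 1.645) + Φ(−δ − 1.645) = Φ(1.085) + Φ(-4.375) = 0.8611 + 0.0000 = 0.8611.

Power ≈ 0.861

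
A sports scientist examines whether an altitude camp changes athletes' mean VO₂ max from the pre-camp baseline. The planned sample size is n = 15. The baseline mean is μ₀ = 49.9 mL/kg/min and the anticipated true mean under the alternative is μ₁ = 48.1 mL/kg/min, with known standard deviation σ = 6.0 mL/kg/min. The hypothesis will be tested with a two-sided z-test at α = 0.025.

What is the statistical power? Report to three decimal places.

Power ≈ 0.141

Standardized effect: d = |μ₁ − μ₀| / σ = |48.1 − 49.9| / 6.0 = 0.3000
Noncentrality parameter: δ = d·√n = 0.3000 × √15 = 1.1619
Critical value for a two-sided test at α = 0.025: z_{α/2} = 2.241.
Power = Φ(δ − 2.241) + Φ(−δ − 2.241) = Φ(-1.080) + Φ(-3.403) = 0.1402 + 0.0003 = 0.1405.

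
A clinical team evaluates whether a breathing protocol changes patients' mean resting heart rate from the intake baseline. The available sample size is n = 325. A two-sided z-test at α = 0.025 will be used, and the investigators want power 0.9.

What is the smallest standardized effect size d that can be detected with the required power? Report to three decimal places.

d ≈ 0.195

Required noncentrality: δ = z_{0.0125} + z_{0.10} = 2.241 + 1.282 = 3.523.
(Lower-tail contribution to power is negligible for δ > 0.)
δ = d·√n ⇒ d = δ/√n = 3.523/√325 = 0.1954.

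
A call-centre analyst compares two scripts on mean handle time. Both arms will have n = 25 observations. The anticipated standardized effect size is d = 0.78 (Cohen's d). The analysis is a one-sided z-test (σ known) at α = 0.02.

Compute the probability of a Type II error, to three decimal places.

β ≈ 0.241

Noncentrality parameter: δ = d·√(n/2) = 0.78 × √(25/2) = 2.7577
One-sided α = 0.02 → critical value z_{0.02} = 2.054.
Power = P(Z > 2.054 − δ) = Φ(0.704) = 0.7593.
Type II error: β = 1 − power = 1 − 0.7593 = 0.2407.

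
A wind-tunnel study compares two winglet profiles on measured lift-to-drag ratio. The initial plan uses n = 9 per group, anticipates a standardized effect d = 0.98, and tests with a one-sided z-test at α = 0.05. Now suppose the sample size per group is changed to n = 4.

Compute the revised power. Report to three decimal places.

Power ≈ 0.398

With n = 4 per group: δ = d·√(n/2) = 0.98 × √(4/2) = 1.3859. Critical value z_{0.05} = 1.645.
Revised power = Φ(δ − 1.645) = Φ(-0.259) = 0.3978.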